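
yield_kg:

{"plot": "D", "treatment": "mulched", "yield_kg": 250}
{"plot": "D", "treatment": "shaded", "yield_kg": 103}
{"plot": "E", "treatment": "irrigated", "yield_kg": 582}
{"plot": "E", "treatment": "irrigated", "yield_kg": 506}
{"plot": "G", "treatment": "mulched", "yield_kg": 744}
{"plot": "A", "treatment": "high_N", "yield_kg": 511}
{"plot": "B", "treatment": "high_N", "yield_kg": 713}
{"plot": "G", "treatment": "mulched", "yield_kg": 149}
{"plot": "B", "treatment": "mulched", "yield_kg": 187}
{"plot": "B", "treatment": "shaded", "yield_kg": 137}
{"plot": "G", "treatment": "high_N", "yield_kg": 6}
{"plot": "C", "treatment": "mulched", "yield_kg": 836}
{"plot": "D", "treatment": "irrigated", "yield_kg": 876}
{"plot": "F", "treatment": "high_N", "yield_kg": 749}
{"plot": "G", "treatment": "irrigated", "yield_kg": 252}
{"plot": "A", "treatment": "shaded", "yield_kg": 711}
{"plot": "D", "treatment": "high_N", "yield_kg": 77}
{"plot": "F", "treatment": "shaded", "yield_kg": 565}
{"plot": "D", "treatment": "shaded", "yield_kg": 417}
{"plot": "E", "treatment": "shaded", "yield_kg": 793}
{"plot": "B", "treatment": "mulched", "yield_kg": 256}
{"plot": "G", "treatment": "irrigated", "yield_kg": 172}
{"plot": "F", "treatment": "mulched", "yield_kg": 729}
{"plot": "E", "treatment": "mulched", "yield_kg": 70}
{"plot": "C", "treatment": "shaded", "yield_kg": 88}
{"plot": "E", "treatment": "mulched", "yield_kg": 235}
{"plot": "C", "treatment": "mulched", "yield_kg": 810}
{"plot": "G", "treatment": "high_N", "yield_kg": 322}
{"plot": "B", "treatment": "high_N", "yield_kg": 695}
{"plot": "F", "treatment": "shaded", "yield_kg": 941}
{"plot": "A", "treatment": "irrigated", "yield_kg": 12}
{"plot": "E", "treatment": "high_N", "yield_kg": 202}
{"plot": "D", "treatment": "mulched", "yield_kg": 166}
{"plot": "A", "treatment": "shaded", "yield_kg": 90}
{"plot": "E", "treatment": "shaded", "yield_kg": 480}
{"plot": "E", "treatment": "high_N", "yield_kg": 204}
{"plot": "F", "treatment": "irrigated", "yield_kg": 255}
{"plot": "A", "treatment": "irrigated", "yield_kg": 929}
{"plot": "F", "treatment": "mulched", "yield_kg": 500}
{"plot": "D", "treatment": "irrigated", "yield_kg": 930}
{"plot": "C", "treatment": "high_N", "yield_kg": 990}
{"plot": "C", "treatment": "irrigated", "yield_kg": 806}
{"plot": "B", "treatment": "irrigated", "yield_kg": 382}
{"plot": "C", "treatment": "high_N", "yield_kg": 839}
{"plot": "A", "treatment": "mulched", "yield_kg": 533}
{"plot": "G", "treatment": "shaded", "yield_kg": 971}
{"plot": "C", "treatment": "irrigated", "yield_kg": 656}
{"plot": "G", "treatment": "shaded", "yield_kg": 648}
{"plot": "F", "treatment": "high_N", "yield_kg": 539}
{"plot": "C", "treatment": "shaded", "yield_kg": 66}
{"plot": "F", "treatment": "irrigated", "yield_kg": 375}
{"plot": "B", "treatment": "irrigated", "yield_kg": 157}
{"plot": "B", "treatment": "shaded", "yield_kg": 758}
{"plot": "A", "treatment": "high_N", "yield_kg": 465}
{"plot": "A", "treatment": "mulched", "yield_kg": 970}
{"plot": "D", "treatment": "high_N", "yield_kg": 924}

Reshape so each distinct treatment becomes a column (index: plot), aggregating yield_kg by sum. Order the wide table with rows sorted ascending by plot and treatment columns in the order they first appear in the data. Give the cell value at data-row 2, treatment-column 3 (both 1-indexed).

539

With rows sorted ascending by plot, row 2 is plot=B. treatment columns in first-appearance order: mulched, shaded, irrigated, high_N; column 3 is irrigated.
Long rows with plot=B, treatment=irrigated: 382 + 157 = 539.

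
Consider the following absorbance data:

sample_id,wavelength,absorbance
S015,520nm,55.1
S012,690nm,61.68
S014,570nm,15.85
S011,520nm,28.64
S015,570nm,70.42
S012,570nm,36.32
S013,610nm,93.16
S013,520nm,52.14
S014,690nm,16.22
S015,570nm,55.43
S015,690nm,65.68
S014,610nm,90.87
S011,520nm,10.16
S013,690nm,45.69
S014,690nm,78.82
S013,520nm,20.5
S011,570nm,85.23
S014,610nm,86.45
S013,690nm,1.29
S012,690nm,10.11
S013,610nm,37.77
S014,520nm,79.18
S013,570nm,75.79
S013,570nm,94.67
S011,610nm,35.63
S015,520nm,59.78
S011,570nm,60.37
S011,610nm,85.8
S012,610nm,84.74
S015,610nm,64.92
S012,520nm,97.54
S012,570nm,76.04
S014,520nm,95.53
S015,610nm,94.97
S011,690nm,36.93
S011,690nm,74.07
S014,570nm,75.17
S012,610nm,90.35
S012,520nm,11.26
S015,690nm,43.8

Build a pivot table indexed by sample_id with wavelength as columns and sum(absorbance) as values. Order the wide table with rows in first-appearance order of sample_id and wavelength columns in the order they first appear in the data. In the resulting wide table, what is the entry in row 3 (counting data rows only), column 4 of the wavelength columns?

177.32

With rows in first-appearance order of sample_id, row 3 is sample_id=S014. wavelength columns in first-appearance order: 520nm, 690nm, 570nm, 610nm; column 4 is 610nm.
Long rows with sample_id=S014, wavelength=610nm: 90.87 + 86.45 = 177.32.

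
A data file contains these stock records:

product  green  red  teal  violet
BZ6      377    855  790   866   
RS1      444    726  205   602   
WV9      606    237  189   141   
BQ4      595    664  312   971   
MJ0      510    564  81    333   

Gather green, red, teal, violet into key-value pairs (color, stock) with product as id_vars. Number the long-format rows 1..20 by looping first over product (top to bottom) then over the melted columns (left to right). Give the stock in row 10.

20 rows total (5 × 4). Row 10: index ⌊(10-1)/4⌋ = 2 into product → WV9; (10-1) mod 4 = 1 into the melted columns → red.
So row 10 is (WV9, red, 237); stock = 237.

237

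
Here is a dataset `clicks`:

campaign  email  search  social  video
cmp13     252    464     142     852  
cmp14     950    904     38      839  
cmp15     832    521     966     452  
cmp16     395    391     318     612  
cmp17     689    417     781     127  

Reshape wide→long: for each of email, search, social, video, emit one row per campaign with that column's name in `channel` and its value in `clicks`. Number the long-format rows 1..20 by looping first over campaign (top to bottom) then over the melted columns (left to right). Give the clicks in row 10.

20 rows total (5 × 4). Row 10: index ⌊(10-1)/4⌋ = 2 into campaign → cmp15; (10-1) mod 4 = 1 into the melted columns → search.
So row 10 is (cmp15, search, 521); clicks = 521.

521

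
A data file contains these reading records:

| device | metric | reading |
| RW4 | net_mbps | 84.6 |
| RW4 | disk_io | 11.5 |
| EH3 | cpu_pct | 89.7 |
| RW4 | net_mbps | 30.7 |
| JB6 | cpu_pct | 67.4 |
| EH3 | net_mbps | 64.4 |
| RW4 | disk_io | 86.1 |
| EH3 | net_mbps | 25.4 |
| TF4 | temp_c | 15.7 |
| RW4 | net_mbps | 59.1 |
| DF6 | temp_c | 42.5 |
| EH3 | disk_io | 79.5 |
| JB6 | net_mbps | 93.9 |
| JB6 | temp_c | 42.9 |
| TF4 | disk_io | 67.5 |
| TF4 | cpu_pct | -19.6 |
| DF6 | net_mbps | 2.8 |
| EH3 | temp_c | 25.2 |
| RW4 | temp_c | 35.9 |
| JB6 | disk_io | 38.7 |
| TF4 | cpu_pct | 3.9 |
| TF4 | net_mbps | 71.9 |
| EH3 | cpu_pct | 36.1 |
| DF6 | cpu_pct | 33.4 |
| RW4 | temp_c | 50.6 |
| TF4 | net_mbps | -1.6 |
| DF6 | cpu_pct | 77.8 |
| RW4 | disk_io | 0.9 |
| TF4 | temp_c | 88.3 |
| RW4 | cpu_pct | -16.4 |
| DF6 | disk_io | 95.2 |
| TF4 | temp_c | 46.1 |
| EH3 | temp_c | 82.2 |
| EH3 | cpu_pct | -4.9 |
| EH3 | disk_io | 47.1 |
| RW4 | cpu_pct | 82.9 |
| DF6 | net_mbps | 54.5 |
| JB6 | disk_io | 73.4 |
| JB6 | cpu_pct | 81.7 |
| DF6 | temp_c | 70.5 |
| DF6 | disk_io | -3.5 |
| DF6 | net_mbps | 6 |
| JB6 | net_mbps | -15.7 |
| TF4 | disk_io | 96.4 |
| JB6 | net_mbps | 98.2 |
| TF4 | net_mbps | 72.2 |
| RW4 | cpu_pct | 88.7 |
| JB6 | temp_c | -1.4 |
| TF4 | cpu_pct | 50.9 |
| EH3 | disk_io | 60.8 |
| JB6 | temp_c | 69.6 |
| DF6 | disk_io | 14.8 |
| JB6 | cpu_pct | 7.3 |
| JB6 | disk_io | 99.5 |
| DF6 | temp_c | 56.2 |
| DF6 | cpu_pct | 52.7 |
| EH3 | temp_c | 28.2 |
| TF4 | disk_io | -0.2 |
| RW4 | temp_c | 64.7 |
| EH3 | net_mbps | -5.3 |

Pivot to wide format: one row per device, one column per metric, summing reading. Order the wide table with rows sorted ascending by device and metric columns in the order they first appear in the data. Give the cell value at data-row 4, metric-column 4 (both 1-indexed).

With rows sorted ascending by device, row 4 is device=RW4. metric columns in first-appearance order: net_mbps, disk_io, cpu_pct, temp_c; column 4 is temp_c.
Long rows with device=RW4, metric=temp_c: 35.9 + 50.6 + 64.7 = 151.2.

151.2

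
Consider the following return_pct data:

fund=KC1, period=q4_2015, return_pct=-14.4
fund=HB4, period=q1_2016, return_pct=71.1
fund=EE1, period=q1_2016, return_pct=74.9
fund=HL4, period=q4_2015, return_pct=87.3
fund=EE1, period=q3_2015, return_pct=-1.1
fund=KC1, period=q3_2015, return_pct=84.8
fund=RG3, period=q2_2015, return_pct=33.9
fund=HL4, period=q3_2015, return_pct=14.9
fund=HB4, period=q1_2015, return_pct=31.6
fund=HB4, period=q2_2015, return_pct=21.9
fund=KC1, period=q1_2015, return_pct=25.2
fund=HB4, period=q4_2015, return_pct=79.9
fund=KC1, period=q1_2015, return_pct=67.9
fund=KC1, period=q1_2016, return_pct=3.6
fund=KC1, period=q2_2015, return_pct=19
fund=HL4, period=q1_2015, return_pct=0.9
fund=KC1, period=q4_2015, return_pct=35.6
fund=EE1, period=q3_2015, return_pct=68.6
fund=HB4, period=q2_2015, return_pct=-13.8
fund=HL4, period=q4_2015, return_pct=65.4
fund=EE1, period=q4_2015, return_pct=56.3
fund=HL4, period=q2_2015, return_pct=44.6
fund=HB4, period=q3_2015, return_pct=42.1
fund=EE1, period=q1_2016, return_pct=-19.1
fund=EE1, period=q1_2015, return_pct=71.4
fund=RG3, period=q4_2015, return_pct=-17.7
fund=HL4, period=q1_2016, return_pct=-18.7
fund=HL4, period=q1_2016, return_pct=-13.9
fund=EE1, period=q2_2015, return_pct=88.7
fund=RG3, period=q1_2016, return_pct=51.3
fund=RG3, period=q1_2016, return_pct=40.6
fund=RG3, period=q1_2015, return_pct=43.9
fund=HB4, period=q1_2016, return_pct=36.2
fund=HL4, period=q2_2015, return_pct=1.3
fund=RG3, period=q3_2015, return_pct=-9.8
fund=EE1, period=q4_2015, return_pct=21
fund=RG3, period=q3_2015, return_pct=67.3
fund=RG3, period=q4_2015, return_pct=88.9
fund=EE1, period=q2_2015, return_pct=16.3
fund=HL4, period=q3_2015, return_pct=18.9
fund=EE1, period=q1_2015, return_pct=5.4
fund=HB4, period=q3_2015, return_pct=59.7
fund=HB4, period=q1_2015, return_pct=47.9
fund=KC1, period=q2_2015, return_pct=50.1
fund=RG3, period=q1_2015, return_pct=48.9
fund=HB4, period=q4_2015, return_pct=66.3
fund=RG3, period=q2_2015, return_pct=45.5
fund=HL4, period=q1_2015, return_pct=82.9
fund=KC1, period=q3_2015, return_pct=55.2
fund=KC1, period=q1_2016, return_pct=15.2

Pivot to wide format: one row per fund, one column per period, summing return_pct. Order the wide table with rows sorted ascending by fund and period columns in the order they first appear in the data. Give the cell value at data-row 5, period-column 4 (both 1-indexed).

With rows sorted ascending by fund, row 5 is fund=RG3. period columns in first-appearance order: q4_2015, q1_2016, q3_2015, q2_2015, q1_2015; column 4 is q2_2015.
Long rows with fund=RG3, period=q2_2015: 33.9 + 45.5 = 79.4.

79.4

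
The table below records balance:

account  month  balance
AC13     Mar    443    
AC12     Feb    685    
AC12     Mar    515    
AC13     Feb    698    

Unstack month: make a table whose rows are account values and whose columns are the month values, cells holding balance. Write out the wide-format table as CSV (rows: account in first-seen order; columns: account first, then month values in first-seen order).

account,Mar,Feb
AC13,443,698
AC12,515,685

Columns: account plus the 2 distinct month values (Mar, Feb).
For example, row AC13 column Mar takes balance=443 from the long row (AC13, Mar).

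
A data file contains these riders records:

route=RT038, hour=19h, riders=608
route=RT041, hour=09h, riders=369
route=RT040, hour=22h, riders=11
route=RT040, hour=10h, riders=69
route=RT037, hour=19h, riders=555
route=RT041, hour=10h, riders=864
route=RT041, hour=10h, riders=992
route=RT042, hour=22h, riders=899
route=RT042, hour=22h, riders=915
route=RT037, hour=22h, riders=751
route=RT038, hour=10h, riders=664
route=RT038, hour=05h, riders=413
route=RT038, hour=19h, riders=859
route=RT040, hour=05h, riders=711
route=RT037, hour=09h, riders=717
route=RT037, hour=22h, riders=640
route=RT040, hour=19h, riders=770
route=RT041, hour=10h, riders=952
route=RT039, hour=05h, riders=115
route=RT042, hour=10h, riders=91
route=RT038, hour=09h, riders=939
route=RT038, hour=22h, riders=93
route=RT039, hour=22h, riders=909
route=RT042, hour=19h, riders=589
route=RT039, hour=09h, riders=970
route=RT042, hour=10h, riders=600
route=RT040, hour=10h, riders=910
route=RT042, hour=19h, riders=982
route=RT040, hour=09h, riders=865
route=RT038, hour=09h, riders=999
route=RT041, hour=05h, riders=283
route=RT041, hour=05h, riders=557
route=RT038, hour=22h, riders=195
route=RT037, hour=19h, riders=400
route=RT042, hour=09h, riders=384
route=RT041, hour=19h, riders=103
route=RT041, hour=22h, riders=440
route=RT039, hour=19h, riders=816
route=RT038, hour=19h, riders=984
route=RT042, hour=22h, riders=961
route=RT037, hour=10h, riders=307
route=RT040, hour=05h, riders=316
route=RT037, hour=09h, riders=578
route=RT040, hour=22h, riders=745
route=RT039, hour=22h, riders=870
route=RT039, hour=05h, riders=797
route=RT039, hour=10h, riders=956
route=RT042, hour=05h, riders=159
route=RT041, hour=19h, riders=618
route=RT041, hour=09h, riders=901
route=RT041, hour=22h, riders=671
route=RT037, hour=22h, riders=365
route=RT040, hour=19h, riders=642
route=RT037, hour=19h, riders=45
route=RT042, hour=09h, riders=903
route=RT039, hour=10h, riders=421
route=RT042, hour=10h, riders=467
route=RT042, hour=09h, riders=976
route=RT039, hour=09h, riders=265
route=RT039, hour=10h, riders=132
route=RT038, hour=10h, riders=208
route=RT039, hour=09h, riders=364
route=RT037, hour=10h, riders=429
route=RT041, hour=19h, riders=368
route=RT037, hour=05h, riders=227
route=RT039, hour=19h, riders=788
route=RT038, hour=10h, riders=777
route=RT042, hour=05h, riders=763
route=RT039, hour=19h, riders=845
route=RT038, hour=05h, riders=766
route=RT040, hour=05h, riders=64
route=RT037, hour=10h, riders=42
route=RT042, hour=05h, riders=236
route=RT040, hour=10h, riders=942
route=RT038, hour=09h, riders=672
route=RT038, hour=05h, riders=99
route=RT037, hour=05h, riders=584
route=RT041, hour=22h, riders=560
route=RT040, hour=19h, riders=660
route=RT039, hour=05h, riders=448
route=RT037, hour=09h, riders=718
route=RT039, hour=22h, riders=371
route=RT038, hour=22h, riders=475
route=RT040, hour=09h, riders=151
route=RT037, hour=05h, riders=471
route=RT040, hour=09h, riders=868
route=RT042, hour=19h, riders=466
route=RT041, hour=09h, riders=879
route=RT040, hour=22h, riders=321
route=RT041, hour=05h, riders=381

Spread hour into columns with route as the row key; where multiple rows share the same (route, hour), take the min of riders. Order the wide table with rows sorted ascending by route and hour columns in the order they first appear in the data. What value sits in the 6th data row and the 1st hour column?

466

With rows sorted ascending by route, row 6 is route=RT042. hour columns in first-appearance order: 19h, 09h, 22h, 10h, 05h; column 1 is 19h.
Long rows with route=RT042, hour=19h: min(589, 982, 466) = 466.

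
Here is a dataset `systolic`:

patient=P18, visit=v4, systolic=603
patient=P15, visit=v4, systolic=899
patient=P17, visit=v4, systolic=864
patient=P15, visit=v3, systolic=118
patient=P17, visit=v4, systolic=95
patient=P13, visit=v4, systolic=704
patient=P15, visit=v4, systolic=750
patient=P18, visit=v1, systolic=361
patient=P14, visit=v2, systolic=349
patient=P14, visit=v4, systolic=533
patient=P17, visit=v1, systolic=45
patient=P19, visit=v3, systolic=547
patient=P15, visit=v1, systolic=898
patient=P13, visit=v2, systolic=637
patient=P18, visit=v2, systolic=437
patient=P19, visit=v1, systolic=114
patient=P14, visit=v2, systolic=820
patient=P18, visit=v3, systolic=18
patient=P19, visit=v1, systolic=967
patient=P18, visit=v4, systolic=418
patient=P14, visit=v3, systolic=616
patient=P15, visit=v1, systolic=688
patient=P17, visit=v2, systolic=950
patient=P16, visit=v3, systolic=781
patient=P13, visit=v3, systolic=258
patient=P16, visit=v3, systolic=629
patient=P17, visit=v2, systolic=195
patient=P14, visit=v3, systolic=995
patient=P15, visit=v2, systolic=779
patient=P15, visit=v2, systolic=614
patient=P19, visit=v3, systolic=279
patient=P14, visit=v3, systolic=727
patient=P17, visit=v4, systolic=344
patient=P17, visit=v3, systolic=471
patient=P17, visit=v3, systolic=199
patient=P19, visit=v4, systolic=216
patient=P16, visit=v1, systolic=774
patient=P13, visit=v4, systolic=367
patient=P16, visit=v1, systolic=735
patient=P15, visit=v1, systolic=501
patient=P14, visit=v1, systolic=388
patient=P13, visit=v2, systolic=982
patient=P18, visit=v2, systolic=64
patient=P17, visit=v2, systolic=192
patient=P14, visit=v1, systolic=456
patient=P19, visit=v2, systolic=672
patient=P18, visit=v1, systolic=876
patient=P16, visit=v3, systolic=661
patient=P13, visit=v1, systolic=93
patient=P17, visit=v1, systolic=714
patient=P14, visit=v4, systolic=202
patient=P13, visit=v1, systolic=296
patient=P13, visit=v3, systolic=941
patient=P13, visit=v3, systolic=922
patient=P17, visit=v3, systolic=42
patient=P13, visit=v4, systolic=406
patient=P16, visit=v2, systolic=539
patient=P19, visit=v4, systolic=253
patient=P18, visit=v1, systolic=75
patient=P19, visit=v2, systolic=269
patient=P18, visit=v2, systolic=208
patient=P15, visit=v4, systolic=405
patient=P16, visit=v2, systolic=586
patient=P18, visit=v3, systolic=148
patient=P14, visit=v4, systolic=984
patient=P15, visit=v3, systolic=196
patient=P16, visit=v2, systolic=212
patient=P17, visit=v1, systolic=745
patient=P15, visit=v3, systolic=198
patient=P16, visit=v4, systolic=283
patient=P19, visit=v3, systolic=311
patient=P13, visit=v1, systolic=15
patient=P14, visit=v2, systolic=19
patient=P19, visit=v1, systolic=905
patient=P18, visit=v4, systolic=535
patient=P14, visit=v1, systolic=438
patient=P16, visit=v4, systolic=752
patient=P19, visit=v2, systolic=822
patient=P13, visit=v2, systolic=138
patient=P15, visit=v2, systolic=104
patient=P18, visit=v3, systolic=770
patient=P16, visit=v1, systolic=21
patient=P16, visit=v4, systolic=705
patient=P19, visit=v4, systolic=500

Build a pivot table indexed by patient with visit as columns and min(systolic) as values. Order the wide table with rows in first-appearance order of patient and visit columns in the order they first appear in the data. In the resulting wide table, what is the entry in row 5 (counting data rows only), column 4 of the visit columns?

With rows in first-appearance order of patient, row 5 is patient=P14. visit columns in first-appearance order: v4, v3, v1, v2; column 4 is v2.
Long rows with patient=P14, visit=v2: min(349, 820, 19) = 19.

19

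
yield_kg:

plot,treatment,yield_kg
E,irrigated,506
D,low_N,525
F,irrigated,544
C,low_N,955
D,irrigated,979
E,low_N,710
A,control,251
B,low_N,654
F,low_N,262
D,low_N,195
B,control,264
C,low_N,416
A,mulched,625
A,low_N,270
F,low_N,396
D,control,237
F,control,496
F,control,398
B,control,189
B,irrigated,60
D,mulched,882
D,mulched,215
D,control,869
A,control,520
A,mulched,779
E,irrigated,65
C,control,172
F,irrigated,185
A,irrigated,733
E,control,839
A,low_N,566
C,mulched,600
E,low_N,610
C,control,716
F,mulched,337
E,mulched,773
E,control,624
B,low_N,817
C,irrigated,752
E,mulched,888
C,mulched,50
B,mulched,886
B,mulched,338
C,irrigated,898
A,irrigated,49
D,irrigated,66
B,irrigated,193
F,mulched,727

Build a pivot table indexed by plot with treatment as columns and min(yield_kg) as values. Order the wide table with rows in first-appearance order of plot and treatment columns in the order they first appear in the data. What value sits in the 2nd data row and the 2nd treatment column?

With rows in first-appearance order of plot, row 2 is plot=D. treatment columns in first-appearance order: irrigated, low_N, control, mulched; column 2 is low_N.
Long rows with plot=D, treatment=low_N: min(525, 195) = 195.

195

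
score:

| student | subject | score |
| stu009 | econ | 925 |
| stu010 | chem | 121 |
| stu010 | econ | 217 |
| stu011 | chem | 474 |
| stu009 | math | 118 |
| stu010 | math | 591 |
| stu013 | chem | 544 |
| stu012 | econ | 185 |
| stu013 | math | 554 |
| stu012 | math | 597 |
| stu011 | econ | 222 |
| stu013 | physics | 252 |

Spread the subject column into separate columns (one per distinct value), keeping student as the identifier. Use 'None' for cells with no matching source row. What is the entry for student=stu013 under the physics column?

252

The long row with student=stu013, subject=physics has score=252.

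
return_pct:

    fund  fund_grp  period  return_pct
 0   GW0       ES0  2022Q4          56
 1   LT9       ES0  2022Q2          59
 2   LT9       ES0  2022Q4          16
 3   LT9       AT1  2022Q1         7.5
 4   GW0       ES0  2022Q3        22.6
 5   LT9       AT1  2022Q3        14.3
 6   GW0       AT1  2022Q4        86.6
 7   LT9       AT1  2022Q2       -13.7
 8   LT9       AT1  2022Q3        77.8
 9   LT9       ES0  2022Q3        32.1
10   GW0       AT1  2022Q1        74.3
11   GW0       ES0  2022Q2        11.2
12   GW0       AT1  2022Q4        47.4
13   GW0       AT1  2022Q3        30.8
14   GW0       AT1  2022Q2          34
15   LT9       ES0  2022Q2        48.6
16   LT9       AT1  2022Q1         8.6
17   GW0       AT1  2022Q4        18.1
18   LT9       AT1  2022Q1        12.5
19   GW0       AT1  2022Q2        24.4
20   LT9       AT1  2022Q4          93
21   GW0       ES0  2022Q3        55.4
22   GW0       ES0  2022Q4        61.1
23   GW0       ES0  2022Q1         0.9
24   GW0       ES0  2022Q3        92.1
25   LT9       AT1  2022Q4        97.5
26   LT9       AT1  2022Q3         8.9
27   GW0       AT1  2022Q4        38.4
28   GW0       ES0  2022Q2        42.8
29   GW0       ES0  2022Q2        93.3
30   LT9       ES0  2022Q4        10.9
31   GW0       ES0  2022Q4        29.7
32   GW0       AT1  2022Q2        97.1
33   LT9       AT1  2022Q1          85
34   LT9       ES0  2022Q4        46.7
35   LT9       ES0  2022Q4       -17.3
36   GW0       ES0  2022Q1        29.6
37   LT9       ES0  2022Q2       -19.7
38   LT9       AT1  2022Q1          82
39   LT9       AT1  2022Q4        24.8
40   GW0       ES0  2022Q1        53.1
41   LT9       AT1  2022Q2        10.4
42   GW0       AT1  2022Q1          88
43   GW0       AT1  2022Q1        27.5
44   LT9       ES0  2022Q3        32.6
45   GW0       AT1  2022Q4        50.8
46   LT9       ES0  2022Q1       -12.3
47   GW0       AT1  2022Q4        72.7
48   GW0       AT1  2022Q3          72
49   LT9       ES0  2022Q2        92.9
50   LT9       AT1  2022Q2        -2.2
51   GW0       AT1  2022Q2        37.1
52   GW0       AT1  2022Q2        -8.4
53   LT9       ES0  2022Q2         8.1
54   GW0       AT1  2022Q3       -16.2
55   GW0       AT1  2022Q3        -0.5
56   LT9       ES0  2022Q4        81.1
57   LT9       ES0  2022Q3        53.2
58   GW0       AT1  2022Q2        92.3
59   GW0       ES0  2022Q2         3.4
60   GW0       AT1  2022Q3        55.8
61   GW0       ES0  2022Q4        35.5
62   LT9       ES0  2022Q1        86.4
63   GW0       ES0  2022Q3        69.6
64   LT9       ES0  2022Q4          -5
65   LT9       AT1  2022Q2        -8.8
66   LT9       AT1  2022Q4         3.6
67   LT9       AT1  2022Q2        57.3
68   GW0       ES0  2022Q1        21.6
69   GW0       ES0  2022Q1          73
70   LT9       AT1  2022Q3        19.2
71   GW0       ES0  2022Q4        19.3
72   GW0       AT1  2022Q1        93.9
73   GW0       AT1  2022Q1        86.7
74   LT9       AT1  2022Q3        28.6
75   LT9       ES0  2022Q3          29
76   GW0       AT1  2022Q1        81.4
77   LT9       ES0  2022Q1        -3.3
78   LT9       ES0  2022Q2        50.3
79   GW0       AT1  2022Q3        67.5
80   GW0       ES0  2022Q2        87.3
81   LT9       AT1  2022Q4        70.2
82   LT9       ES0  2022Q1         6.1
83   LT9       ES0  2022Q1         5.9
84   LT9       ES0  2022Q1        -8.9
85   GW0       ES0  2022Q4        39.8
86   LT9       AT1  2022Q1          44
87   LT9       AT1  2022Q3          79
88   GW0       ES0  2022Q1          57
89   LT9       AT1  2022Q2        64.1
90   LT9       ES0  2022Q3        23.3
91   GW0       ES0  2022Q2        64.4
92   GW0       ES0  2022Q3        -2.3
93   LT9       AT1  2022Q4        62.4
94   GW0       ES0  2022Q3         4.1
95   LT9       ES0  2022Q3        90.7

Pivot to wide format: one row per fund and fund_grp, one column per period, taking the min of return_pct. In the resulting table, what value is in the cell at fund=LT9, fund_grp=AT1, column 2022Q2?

Rows with fund=LT9, fund_grp=AT1 and period=2022Q2: return_pct values are -13.7, 10.4, -2.2, -8.8, 57.3, 64.1.
min(-13.7, 10.4, -2.2, -8.8, 57.3, 64.1) = -13.7.

-13.7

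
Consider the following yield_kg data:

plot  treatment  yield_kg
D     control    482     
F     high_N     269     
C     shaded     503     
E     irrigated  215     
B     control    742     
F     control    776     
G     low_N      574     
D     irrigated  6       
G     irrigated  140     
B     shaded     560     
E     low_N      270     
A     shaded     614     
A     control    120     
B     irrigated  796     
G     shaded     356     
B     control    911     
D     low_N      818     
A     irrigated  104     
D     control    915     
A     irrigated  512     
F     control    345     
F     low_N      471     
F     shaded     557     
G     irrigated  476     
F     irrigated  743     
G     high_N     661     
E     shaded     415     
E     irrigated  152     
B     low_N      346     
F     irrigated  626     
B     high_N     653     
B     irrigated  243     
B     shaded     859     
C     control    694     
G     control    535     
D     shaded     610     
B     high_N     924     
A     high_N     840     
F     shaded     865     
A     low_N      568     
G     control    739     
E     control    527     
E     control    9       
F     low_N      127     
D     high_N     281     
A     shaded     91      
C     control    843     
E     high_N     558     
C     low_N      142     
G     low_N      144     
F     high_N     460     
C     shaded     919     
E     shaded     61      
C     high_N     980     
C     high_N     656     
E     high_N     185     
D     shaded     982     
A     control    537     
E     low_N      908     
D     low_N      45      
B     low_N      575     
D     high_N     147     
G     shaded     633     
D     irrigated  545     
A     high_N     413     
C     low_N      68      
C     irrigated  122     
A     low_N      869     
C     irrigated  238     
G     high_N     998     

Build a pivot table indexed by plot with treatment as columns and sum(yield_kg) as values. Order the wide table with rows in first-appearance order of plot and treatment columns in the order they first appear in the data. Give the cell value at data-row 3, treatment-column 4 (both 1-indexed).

With rows in first-appearance order of plot, row 3 is plot=C. treatment columns in first-appearance order: control, high_N, shaded, irrigated, low_N; column 4 is irrigated.
Long rows with plot=C, treatment=irrigated: 122 + 238 = 360.

360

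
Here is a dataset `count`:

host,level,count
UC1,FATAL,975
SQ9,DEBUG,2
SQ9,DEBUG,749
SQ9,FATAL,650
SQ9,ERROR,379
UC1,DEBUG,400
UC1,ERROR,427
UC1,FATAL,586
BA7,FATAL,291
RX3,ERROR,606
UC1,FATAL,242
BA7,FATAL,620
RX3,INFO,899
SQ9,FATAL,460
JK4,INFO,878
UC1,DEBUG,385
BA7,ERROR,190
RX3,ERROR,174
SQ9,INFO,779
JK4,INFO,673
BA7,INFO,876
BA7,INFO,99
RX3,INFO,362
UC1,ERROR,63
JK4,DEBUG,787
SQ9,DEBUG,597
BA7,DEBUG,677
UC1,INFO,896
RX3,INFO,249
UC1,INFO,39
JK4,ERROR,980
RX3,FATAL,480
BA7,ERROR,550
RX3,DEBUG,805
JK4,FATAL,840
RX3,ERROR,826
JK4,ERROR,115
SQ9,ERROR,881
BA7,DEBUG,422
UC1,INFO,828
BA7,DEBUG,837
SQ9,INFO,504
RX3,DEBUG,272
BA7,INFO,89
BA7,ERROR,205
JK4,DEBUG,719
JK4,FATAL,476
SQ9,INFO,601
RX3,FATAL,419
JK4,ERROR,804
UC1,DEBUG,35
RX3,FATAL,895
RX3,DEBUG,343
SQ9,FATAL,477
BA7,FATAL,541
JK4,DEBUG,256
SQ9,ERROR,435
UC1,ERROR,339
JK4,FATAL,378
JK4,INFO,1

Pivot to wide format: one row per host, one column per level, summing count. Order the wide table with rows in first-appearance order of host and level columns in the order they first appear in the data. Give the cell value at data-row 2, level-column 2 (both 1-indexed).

1348

With rows in first-appearance order of host, row 2 is host=SQ9. level columns in first-appearance order: FATAL, DEBUG, ERROR, INFO; column 2 is DEBUG.
Long rows with host=SQ9, level=DEBUG: 2 + 749 + 597 = 1348.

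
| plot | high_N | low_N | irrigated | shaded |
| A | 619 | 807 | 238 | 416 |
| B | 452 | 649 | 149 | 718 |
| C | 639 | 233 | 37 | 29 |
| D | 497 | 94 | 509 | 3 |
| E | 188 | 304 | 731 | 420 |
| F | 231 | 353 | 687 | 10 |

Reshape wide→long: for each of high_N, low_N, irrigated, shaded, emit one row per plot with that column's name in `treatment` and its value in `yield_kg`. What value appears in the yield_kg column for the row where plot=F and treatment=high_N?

Unpivoting turns each (plot, wide-column) pair into one long row.
The wide cell at row F, column high_N holds 231, so the long row (F, high_N) has yield_kg=231.

231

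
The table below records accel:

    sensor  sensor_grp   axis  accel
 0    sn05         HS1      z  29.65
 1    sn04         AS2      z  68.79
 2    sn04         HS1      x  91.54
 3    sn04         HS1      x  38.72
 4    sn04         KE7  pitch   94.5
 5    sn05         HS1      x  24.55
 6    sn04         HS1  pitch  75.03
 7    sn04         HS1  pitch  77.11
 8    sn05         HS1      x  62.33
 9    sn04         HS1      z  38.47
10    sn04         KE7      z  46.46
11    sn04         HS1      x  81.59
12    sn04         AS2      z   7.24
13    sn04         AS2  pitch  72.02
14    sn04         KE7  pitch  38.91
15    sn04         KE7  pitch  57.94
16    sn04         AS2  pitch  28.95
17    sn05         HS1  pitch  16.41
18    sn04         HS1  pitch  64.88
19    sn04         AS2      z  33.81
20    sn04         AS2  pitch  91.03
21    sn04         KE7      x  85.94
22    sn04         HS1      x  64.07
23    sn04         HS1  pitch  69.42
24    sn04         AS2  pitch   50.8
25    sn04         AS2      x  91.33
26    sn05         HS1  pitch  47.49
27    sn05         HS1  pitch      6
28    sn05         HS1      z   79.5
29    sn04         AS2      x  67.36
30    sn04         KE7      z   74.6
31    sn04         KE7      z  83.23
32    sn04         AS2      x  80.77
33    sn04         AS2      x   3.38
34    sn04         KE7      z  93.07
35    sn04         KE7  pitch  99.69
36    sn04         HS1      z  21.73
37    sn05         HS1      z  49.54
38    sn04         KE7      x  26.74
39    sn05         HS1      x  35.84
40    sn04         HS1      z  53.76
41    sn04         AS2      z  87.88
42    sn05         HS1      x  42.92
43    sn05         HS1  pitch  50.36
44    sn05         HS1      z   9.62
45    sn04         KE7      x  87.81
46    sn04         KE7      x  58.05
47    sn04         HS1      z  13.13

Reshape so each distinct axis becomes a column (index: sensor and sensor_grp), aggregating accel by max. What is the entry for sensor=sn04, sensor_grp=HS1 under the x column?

91.54

Rows with sensor=sn04, sensor_grp=HS1 and axis=x: accel values are 91.54, 38.72, 81.59, 64.07.
max(91.54, 38.72, 81.59, 64.07) = 91.54.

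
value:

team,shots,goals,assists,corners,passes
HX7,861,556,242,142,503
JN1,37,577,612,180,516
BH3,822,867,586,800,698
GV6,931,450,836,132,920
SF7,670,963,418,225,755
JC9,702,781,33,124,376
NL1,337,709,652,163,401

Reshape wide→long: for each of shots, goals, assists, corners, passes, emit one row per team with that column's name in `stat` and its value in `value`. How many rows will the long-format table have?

7 team values × 5 melted columns = 35 rows.

35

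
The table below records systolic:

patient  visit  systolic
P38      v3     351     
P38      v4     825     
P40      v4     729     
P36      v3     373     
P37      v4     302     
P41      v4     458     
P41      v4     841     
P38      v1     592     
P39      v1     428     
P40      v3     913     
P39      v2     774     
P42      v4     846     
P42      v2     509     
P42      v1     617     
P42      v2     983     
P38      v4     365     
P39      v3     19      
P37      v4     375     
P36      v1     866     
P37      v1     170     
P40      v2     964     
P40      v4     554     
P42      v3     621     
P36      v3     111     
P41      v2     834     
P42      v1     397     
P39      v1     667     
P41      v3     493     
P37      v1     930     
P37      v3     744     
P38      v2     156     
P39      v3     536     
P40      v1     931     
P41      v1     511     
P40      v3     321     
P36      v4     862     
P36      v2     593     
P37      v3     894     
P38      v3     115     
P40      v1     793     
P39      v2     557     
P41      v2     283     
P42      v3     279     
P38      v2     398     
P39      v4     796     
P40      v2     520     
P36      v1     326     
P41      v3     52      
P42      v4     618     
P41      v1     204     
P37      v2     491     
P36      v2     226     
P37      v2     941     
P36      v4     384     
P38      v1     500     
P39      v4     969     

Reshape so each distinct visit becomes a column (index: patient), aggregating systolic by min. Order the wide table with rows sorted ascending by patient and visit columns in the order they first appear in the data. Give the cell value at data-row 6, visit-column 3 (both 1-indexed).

With rows sorted ascending by patient, row 6 is patient=P41. visit columns in first-appearance order: v3, v4, v1, v2; column 3 is v1.
Long rows with patient=P41, visit=v1: min(511, 204) = 204.

204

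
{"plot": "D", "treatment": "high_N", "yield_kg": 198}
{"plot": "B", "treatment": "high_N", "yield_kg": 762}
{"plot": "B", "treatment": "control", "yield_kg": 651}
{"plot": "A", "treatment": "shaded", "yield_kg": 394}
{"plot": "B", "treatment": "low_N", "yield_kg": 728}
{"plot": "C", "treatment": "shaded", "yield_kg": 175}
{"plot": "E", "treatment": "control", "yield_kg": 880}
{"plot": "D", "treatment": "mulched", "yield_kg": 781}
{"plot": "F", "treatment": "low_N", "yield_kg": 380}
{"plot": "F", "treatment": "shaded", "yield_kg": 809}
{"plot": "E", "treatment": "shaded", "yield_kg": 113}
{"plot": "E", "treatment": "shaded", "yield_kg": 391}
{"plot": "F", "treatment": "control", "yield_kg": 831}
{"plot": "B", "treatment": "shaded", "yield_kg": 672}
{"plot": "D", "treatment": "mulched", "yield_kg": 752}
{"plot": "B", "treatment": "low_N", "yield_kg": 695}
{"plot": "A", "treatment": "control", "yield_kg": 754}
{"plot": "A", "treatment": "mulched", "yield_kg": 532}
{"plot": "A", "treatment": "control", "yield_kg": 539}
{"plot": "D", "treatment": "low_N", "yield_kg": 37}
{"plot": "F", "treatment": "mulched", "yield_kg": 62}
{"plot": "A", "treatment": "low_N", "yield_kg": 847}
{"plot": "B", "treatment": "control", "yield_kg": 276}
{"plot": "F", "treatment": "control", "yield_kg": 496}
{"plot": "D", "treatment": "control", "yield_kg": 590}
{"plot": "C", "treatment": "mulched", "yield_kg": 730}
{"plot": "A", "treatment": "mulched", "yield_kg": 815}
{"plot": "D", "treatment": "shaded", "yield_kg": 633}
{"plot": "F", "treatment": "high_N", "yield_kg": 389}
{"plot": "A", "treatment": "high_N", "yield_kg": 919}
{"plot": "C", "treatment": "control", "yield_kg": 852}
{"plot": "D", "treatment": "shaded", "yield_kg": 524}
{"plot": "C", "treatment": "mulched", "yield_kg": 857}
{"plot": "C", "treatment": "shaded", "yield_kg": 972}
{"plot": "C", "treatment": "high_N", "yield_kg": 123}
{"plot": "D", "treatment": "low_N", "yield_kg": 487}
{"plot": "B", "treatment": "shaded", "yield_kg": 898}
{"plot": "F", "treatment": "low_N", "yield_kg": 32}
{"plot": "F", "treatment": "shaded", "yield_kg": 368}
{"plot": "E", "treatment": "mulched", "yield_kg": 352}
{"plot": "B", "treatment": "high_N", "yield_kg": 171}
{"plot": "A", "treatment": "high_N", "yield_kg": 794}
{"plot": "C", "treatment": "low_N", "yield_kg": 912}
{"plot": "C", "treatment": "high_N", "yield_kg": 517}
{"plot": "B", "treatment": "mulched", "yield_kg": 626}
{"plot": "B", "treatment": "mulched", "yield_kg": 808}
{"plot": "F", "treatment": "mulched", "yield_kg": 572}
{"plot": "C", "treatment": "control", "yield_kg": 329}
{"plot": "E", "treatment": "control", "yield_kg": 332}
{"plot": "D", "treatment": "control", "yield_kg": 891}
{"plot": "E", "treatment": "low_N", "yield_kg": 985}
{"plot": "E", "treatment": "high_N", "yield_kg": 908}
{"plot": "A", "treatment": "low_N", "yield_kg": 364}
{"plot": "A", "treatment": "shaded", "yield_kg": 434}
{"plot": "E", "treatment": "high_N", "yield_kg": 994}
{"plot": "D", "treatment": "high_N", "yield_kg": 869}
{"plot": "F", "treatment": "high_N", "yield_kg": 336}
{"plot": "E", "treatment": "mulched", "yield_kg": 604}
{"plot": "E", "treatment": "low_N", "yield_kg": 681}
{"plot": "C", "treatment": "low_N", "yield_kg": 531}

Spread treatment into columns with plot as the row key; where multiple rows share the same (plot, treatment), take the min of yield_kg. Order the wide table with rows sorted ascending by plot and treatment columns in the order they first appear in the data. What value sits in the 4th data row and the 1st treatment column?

With rows sorted ascending by plot, row 4 is plot=D. treatment columns in first-appearance order: high_N, control, shaded, low_N, mulched; column 1 is high_N.
Long rows with plot=D, treatment=high_N: min(198, 869) = 198.

198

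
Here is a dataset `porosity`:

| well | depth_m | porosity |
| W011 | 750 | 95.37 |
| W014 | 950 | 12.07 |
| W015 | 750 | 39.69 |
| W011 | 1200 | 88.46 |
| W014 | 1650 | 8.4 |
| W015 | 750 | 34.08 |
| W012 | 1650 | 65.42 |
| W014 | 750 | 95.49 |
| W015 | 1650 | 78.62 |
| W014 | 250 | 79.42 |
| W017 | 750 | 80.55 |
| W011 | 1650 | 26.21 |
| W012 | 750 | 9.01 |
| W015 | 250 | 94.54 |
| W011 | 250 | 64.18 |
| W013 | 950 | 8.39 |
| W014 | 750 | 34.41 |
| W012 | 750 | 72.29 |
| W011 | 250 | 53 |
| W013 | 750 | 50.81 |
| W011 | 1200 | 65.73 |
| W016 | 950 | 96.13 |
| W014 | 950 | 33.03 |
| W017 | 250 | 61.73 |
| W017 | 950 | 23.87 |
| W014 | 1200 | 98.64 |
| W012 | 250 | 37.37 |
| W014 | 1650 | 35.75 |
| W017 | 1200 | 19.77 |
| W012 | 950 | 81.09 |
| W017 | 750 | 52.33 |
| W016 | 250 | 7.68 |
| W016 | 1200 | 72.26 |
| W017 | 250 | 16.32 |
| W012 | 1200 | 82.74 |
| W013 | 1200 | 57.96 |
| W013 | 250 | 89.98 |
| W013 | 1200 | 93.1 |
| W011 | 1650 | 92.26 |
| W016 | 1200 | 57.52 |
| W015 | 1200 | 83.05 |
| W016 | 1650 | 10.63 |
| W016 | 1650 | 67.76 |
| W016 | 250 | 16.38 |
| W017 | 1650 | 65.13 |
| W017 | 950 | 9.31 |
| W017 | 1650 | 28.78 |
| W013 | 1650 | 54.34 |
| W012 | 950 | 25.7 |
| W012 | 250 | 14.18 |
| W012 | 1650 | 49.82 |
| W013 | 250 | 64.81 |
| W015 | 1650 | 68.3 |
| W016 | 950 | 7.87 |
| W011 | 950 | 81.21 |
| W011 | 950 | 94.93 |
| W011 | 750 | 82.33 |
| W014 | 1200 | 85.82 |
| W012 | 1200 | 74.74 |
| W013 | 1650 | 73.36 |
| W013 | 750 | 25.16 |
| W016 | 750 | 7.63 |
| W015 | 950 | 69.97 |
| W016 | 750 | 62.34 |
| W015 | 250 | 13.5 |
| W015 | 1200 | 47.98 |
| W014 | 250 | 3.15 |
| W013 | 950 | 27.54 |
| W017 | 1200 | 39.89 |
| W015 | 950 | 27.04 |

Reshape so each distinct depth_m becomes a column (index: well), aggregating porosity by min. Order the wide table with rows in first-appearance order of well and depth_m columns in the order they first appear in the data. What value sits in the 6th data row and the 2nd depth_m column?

8.39

With rows in first-appearance order of well, row 6 is well=W013. depth_m columns in first-appearance order: 750, 950, 1200, 1650, 250; column 2 is 950.
Long rows with well=W013, depth_m=950: min(8.39, 27.54) = 8.39.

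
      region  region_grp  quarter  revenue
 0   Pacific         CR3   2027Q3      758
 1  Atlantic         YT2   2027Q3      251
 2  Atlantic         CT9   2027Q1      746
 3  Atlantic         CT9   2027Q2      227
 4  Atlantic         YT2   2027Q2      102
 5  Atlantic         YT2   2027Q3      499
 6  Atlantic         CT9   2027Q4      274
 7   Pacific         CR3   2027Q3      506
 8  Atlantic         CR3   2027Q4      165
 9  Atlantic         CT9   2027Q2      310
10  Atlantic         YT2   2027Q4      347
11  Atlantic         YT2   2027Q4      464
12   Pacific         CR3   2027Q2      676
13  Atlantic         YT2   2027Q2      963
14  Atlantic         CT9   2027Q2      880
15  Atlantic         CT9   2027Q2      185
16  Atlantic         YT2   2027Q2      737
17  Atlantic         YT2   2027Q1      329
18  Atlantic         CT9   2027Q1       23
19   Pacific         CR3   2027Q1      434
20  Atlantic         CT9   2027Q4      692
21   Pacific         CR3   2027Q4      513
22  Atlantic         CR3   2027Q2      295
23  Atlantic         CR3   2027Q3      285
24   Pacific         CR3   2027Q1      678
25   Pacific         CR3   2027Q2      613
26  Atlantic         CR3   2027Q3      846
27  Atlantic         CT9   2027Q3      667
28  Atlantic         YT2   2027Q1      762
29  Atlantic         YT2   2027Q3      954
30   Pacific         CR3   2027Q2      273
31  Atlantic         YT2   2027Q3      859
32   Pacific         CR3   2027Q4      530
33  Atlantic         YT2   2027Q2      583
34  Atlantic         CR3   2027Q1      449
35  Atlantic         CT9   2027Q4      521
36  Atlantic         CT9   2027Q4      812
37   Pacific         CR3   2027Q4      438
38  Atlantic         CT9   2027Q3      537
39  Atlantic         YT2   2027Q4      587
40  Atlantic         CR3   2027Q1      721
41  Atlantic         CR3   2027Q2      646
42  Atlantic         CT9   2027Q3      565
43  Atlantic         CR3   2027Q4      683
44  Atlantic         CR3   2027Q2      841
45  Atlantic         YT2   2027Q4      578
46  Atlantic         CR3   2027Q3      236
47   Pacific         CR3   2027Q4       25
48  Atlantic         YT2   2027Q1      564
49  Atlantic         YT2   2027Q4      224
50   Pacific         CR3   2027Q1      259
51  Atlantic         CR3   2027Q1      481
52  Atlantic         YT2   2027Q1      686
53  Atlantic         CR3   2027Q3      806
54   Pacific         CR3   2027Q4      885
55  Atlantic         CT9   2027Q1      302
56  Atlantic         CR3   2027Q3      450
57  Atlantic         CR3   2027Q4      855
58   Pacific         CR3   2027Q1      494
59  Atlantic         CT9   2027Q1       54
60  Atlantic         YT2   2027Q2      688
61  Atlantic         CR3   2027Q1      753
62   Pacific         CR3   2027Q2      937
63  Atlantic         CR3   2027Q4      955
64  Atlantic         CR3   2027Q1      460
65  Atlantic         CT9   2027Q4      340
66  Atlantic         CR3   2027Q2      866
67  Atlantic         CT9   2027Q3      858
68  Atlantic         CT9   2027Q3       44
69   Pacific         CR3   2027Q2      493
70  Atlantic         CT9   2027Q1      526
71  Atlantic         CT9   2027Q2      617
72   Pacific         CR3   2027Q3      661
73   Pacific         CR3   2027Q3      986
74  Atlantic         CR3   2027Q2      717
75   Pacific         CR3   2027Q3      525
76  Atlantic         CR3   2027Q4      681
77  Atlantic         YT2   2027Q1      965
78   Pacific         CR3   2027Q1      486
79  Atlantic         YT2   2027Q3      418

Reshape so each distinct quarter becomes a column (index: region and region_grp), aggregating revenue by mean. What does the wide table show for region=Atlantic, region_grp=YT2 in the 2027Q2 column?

614.60

Rows with region=Atlantic, region_grp=YT2 and quarter=2027Q2: revenue values are 102, 963, 737, 583, 688.
(102 + 963 + 737 + 583 + 688) / 5 = 614.60.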